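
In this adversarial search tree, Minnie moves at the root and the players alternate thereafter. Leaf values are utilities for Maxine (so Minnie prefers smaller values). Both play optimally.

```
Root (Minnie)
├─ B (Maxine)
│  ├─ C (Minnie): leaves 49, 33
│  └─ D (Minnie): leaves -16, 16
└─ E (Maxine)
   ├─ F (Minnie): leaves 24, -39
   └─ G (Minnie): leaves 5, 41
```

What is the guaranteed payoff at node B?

33

C: min(49, 33) = 33
D: min(-16, 16) = -16
B: max(33, -16) = 33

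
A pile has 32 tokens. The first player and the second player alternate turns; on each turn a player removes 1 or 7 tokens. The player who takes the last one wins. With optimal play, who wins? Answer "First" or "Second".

Positions where the player to move wins (W) vs loses (L):
i:   0  1  2  3  4  5  6  7  8  9 10 11 12 13 14 15 16 17 18 19 20 21 22 23 24 25 26 27 28 29 30 31 32
     L  W  L  W  L  W  L  W  L  W  L  W  L  W  L  W  L  W  L  W  L  W  L  W  L  W  L  W  L  W  L  W  L
Position 32 is L, so the second player wins.

Second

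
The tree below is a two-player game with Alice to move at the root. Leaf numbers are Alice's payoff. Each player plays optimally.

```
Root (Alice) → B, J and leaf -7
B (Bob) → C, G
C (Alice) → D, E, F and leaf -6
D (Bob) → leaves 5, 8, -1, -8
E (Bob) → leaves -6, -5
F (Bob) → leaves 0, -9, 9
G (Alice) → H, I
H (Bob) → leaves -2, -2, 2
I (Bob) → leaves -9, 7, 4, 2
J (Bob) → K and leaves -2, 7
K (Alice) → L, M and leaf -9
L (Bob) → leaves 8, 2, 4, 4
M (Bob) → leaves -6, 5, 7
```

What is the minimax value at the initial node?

D (Bob): min(5, 8, -1, -8) = -8
E (Bob): min(-6, -5) = -6
F (Bob): min(0, -9, 9) = -9
C (Alice): max(-8, -6, -9, -6) = -6
H (Bob): min(-2, -2, 2) = -2
I (Bob): min(-9, 7, 4, 2) = -9
G (Alice): max(-2, -9) = -2
B (Bob): min(-6, -2) = -6
L (Bob): min(8, 2, 4, 4) = 2
M (Bob): min(-6, 5, 7) = -6
K (Alice): max(2, -6, -9) = 2
J (Bob): min(2, -2, 7) = -2
Root (Alice): max(-6, -2, -7) = -2

-2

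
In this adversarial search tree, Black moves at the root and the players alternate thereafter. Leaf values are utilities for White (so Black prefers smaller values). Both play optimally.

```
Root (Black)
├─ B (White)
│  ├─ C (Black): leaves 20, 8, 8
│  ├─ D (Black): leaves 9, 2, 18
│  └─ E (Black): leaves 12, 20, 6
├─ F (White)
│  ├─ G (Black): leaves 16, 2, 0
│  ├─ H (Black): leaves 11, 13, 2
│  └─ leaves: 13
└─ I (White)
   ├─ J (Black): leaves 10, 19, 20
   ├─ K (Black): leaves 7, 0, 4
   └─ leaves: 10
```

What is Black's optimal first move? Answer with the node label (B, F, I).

C (Black): min(20, 8, 8) = 8
D (Black): min(9, 2, 18) = 2
E (Black): min(12, 20, 6) = 6
B (White): max(8, 2, 6) = 8
G (Black): min(16, 2, 0) = 0
H (Black): min(11, 13, 2) = 2
F (White): max(0, 2, 13) = 13
J (Black): min(10, 19, 20) = 10
K (Black): min(7, 0, 4) = 0
I (White): max(10, 0, 10) = 10
Root (Black): min(8, 13, 10) = 8
Black picks the child with the lowest value: B (value 8).

B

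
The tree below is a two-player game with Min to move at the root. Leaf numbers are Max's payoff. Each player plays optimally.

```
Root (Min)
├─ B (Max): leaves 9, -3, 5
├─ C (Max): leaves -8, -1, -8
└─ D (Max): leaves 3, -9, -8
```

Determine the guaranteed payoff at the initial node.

B (Max): max(9, -3, 5) = 9
C (Max): max(-8, -1, -8) = -1
D (Max): max(3, -9, -8) = 3
Root (Min): min(9, -1, 3) = -1

-1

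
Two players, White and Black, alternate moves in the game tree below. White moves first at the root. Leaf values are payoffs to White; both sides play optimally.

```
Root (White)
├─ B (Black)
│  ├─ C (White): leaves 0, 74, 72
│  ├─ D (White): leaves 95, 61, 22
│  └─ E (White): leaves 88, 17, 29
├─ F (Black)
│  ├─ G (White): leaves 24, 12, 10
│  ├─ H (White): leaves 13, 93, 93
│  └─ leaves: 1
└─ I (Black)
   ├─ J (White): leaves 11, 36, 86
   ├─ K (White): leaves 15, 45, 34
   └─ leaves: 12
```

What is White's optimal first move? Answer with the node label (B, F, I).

B

C (White): max(0, 74, 72) = 74
D (White): max(95, 61, 22) = 95
E (White): max(88, 17, 29) = 88
B (Black): min(74, 95, 88) = 74
G (White): max(24, 12, 10) = 24
H (White): max(13, 93, 93) = 93
F (Black): min(24, 93, 1) = 1
J (White): max(11, 36, 86) = 86
K (White): max(15, 45, 34) = 45
I (Black): min(86, 45, 12) = 12
Root (White): max(74, 1, 12) = 74
White picks the child with the highest value: B (value 74).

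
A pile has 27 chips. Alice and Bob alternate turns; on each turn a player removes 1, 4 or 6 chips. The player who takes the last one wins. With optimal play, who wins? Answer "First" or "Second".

Second

Compute winning (W) and losing (L) positions by backward induction:
i:   0  1  2  3  4  5  6  7  8  9 10 11 12 13 14 15 16 17 18 19 20 21 22 23 24 25 26 27
     L  W  L  W  W  L  W  L  W  W  L  W  L  W  W  L  W  L  W  W  L  W  L  W  W  L  W  L
Position 27 is L, so the second player wins.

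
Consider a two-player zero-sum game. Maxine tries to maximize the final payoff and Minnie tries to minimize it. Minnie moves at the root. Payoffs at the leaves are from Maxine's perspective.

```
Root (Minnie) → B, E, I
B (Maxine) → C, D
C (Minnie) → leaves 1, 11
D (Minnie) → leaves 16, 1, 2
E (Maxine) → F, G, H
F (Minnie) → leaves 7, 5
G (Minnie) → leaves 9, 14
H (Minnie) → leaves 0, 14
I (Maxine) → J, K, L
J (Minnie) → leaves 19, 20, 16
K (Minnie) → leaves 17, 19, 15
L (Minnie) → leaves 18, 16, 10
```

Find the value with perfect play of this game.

1

C (Minnie): min(1, 11) = 1
D (Minnie): min(16, 1, 2) = 1
B (Maxine): max(1, 1) = 1
F (Minnie): min(7, 5) = 5
G (Minnie): min(9, 14) = 9
H (Minnie): min(0, 14) = 0
E (Maxine): max(5, 9, 0) = 9
J (Minnie): min(19, 20, 16) = 16
K (Minnie): min(17, 19, 15) = 15
L (Minnie): min(18, 16, 10) = 10
I (Maxine): max(16, 15, 10) = 16
Root (Minnie): min(1, 9, 16) = 1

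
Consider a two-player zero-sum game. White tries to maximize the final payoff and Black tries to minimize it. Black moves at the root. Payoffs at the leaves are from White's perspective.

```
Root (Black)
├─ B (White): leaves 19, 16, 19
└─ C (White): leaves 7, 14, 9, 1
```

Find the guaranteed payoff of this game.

B (White): max(19, 16, 19) = 19
C (White): max(7, 14, 9, 1) = 14
Root (Black): min(19, 14) = 14

14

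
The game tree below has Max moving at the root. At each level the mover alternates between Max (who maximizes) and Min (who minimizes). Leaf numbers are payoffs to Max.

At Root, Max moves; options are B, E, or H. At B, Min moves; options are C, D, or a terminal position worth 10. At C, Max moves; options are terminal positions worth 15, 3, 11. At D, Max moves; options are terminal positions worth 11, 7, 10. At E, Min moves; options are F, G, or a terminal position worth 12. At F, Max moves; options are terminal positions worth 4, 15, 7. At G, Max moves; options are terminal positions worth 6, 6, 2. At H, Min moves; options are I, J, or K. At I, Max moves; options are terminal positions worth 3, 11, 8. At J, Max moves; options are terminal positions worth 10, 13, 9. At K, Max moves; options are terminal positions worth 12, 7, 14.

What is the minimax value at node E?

6

F: max(4, 15, 7) = 15
G: max(6, 6, 2) = 6
E: min(15, 6, 12) = 6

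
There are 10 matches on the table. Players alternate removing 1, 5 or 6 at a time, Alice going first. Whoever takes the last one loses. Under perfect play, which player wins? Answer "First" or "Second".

Mark each pile size as W (mover wins) or L (mover loses):
i:   0  1  2  3  4  5  6  7  8  9 10
     W  L  W  L  W  L  W  W  W  W  W
Position 10 is W, so the first player wins.

First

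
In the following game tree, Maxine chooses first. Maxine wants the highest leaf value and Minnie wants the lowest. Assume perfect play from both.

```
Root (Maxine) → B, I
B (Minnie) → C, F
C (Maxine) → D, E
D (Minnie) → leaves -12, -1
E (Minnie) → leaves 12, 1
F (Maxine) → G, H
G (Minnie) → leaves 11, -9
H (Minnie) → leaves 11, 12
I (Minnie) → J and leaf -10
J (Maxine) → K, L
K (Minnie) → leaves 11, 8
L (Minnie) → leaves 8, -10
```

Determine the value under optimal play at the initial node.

1

D (Minnie): min(-12, -1) = -12
E (Minnie): min(12, 1) = 1
C (Maxine): max(-12, 1) = 1
G (Minnie): min(11, -9) = -9
H (Minnie): min(11, 12) = 11
F (Maxine): max(-9, 11) = 11
B (Minnie): min(1, 11) = 1
K (Minnie): min(11, 8) = 8
L (Minnie): min(8, -10) = -10
J (Maxine): max(8, -10) = 8
I (Minnie): min(8, -10) = -10
Root (Maxine): max(1, -10) = 1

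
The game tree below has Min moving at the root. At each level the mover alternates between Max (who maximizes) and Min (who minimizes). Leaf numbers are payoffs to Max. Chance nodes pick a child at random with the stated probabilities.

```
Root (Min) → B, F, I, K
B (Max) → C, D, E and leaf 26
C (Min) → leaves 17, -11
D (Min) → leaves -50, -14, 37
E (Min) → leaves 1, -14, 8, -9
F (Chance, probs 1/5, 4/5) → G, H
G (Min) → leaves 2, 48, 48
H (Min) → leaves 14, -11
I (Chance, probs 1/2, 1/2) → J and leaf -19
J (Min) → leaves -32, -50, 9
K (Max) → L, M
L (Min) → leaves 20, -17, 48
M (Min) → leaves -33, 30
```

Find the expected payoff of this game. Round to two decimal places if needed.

-34.5

C (Min): min(17, -11) = -11
D (Min): min(-50, -14, 37) = -50
E (Min): min(1, -14, 8, -9) = -14
B (Max): max(-11, -50, -14, 26) = 26
G (Min): min(2, 48, 48) = 2
H (Min): min(14, -11) = -11
F (Chance): 1/5·2 + 4/5·-11 = -8.4
J (Min): min(-32, -50, 9) = -50
I (Chance): 1/2·-50 + 1/2·-19 = -34.5
L (Min): min(20, -17, 48) = -17
M (Min): min(-33, 30) = -33
K (Max): max(-17, -33) = -17
Root (Min): min(26, -8.4, -34.5, -17) = -34.5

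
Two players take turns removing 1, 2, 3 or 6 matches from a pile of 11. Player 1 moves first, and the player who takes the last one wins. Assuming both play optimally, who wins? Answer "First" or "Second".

First

Compute winning (W) and losing (L) positions by backward induction:
i:   0  1  2  3  4  5  6  7  8  9 10 11
     L  W  W  W  L  W  W  W  L  W  W  W
Position 11 is W, so the first player wins.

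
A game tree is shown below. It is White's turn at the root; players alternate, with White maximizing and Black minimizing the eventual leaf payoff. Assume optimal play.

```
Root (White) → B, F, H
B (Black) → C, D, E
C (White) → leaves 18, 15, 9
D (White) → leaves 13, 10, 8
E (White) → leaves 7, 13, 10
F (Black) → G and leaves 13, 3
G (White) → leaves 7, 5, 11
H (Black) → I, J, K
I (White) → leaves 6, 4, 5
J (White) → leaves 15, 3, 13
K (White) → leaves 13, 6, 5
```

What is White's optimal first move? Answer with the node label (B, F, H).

C (White): max(18, 15, 9) = 18
D (White): max(13, 10, 8) = 13
E (White): max(7, 13, 10) = 13
B (Black): min(18, 13, 13) = 13
G (White): max(7, 5, 11) = 11
F (Black): min(11, 13, 3) = 3
I (White): max(6, 4, 5) = 6
J (White): max(15, 3, 13) = 15
K (White): max(13, 6, 5) = 13
H (Black): min(6, 15, 13) = 6
Root (White): max(13, 3, 6) = 13
White picks the child with the highest value: B (value 13).

B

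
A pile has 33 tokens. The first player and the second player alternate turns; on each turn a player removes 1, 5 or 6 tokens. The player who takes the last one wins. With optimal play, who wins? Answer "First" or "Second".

Second

W/L table (W = player to move can force a win):
i:   0  1  2  3  4  5  6  7  8  9 10 11 12 13 14 15 16 17 18 19 20 21 22 23 24 25 26 27 28 29 30 31 32 33
     L  W  L  W  L  W  W  W  W  W  W  L  W  L  W  L  W  W  W  W  W  W  L  W  L  W  L  W  W  W  W  W  W  L
Position 33 is L, so the second player wins.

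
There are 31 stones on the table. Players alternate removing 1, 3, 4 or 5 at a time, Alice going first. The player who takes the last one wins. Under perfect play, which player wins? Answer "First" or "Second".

Compute winning (W) and losing (L) positions by backward induction:
i:   0  1  2  3  4  5  6  7  8  9 10 11 12 13 14 15 16 17 18 19 20 21 22 23 24 25 26 27 28 29 30 31
     L  W  L  W  W  W  W  W  L  W  L  W  W  W  W  W  L  W  L  W  W  W  W  W  L  W  L  W  W  W  W  W
Position 31 is W, so the first player wins.

First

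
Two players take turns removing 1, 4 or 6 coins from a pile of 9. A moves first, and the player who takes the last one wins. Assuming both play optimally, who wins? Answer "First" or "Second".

First

Compute winning (W) and losing (L) positions by backward induction:
i:   0  1  2  3  4  5  6  7  8  9
     L  W  L  W  W  L  W  L  W  W
Position 9 is W, so the first player wins.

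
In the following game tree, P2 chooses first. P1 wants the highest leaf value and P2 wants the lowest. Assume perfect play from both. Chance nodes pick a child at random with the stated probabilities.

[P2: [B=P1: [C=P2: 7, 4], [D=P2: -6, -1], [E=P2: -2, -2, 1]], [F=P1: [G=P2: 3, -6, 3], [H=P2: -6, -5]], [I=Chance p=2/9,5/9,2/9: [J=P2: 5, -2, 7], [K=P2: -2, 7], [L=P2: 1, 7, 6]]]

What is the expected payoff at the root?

C (P2): min(7, 4) = 4
D (P2): min(-6, -1) = -6
E (P2): min(-2, -2, 1) = -2
B (P1): max(4, -6, -2) = 4
G (P2): min(3, -6, 3) = -6
H (P2): min(-6, -5) = -6
F (P1): max(-6, -6) = -6
J (P2): min(5, -2, 7) = -2
K (P2): min(-2, 7) = -2
L (P2): min(1, 7, 6) = 1
I (Chance): 2/9·-2 + 5/9·-2 + 2/9·1 = -1.33
Root (P2): min(4, -6, -1.33) = -6

-6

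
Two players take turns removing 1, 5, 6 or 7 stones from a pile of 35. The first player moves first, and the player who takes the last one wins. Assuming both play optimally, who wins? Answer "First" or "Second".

First

Mark each pile size as W (mover wins) or L (mover loses):
i:   0  1  2  3  4  5  6  7  8  9 10 11 12 13 14 15 16 17 18 19 20 21 22 23 24 25 26 27 28 29 30 31 32 33 34 35
     L  W  L  W  L  W  W  W  W  W  W  W  L  W  L  W  L  W  W  W  W  W  W  W  L  W  L  W  L  W  W  W  W  W  W  W
Position 35 is W, so the first player wins.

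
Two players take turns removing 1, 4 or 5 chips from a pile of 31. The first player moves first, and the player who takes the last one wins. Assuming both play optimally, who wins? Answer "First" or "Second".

First

Positions where the player to move wins (W) vs loses (L):
i:   0  1  2  3  4  5  6  7  8  9 10 11 12 13 14 15 16 17 18 19 20 21 22 23 24 25 26 27 28 29 30 31
     L  W  L  W  W  W  W  W  L  W  L  W  W  W  W  W  L  W  L  W  W  W  W  W  L  W  L  W  W  W  W  W
Position 31 is W, so the first player wins.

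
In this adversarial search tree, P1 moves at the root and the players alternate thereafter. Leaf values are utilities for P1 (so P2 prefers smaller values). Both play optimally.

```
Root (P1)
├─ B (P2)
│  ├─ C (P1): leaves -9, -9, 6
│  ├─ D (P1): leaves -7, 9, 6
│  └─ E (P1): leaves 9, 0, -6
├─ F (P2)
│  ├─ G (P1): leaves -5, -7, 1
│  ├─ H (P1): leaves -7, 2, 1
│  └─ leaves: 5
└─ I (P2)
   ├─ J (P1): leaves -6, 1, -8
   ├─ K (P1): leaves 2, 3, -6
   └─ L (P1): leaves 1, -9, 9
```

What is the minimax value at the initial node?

6

C (P1): max(-9, -9, 6) = 6
D (P1): max(-7, 9, 6) = 9
E (P1): max(9, 0, -6) = 9
B (P2): min(6, 9, 9) = 6
G (P1): max(-5, -7, 1) = 1
H (P1): max(-7, 2, 1) = 2
F (P2): min(1, 2, 5) = 1
J (P1): max(-6, 1, -8) = 1
K (P1): max(2, 3, -6) = 3
L (P1): max(1, -9, 9) = 9
I (P2): min(1, 3, 9) = 1
Root (P1): max(6, 1, 1) = 6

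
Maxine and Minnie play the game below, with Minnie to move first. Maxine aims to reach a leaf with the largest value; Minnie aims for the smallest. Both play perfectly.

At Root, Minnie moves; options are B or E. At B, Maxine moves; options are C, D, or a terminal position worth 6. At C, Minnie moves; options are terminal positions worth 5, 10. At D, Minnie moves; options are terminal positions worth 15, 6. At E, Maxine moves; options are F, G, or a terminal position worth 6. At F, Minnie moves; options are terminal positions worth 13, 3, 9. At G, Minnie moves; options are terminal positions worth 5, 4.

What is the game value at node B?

C: min(5, 10) = 5
D: min(15, 6) = 6
B: max(5, 6, 6) = 6

6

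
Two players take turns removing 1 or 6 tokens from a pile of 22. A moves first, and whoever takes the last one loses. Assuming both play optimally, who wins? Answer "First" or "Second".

Second

W/L table (W = player to move can force a win):
i:   0  1  2  3  4  5  6  7  8  9 10 11 12 13 14 15 16 17 18 19 20 21 22
     W  L  W  L  W  L  W  W  L  W  L  W  L  W  W  L  W  L  W  L  W  W  L
Position 22 is L, so the second player wins.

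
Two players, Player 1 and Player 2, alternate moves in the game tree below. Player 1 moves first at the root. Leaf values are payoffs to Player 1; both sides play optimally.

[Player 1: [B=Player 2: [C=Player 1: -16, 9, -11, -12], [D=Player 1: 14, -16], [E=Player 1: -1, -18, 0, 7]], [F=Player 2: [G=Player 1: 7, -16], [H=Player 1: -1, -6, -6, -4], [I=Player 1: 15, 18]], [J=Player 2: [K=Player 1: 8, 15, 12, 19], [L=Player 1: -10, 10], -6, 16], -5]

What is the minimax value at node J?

K: max(8, 15, 12, 19) = 19
L: max(-10, 10) = 10
J: min(19, 10, -6, 16) = -6

-6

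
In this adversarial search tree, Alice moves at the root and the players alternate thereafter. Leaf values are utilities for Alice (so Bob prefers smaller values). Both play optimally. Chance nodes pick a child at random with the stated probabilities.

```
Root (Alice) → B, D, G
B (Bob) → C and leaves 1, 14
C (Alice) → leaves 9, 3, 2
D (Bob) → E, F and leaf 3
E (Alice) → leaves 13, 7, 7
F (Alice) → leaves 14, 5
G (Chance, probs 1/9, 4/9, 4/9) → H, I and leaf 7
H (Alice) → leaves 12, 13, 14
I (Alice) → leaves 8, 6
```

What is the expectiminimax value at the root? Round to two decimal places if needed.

8.22

C (Alice): max(9, 3, 2) = 9
B (Bob): min(9, 1, 14) = 1
E (Alice): max(13, 7, 7) = 13
F (Alice): max(14, 5) = 14
D (Bob): min(13, 14, 3) = 3
H (Alice): max(12, 13, 14) = 14
I (Alice): max(8, 6) = 8
G (Chance): 1/9·14 + 4/9·8 + 4/9·7 = 8.22
Root (Alice): max(1, 3, 8.22) = 8.22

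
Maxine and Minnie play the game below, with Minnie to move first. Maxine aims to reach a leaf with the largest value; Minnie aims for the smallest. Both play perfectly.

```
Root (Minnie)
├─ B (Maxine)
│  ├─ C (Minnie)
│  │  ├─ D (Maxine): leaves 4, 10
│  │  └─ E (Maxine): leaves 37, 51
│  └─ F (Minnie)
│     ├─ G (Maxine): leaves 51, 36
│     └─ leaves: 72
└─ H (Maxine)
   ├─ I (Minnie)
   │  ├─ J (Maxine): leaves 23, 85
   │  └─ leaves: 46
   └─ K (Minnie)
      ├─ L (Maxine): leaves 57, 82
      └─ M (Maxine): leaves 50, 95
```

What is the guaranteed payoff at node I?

J: max(23, 85) = 85
I: min(85, 46) = 46

46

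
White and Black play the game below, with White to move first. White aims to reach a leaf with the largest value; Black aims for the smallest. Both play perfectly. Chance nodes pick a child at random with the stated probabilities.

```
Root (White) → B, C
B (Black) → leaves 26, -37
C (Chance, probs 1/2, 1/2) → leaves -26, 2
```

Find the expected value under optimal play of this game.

-12

B (Black): min(26, -37) = -37
C (Chance): 1/2·-26 + 1/2·2 = -12
Root (White): max(-37, -12) = -12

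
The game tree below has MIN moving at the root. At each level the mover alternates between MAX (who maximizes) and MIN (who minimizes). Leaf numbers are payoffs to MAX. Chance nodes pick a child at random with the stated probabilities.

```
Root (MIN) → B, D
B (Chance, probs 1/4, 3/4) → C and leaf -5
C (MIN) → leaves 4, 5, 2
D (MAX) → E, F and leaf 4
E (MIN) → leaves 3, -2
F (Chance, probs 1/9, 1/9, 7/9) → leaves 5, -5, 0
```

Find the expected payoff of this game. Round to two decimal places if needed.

-3.25

C (MIN): min(4, 5, 2) = 2
B (Chance): 1/4·2 + 3/4·-5 = -3.25
E (MIN): min(3, -2) = -2
F (Chance): 1/9·5 + 1/9·-5 + 7/9·0 = 0
D (MAX): max(-2, 0, 4) = 4
Root (MIN): min(-3.25, 4) = -3.25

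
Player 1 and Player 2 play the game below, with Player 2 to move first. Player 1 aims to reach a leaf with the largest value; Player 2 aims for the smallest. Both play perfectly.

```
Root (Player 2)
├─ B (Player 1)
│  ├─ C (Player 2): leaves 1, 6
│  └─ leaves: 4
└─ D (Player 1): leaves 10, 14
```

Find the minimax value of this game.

4

C (Player 2): min(1, 6) = 1
B (Player 1): max(1, 4) = 4
D (Player 1): max(10, 14) = 14
Root (Player 2): min(4, 14) = 4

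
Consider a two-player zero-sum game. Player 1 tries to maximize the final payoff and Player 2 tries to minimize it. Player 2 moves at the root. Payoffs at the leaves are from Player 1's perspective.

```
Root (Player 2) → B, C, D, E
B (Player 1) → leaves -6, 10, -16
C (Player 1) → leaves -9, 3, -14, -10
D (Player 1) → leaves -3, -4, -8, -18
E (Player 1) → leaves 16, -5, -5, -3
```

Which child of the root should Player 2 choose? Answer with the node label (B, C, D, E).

D

B (Player 1): max(-6, 10, -16) = 10
C (Player 1): max(-9, 3, -14, -10) = 3
D (Player 1): max(-3, -4, -8, -18) = -3
E (Player 1): max(16, -5, -5, -3) = 16
Root (Player 2): min(10, 3, -3, 16) = -3
Player 2 picks the child with the lowest value: D (value -3).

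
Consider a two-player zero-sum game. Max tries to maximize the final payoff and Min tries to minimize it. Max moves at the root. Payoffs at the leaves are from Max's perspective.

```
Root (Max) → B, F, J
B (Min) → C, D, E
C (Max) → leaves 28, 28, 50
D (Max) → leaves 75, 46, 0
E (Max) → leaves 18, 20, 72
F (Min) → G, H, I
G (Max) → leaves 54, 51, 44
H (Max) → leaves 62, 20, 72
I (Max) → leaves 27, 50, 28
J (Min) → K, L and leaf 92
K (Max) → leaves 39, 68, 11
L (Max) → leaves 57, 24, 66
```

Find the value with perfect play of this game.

66

C (Max): max(28, 28, 50) = 50
D (Max): max(75, 46, 0) = 75
E (Max): max(18, 20, 72) = 72
B (Min): min(50, 75, 72) = 50
G (Max): max(54, 51, 44) = 54
H (Max): max(62, 20, 72) = 72
I (Max): max(27, 50, 28) = 50
F (Min): min(54, 72, 50) = 50
K (Max): max(39, 68, 11) = 68
L (Max): max(57, 24, 66) = 66
J (Min): min(68, 66, 92) = 66
Root (Max): max(50, 50, 66) = 66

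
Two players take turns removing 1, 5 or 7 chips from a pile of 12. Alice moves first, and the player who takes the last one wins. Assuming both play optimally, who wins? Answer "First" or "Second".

Second

Compute winning (W) and losing (L) positions by backward induction:
i:   0  1  2  3  4  5  6  7  8  9 10 11 12
     L  W  L  W  L  W  L  W  L  W  L  W  L
Position 12 is L, so the second player wins.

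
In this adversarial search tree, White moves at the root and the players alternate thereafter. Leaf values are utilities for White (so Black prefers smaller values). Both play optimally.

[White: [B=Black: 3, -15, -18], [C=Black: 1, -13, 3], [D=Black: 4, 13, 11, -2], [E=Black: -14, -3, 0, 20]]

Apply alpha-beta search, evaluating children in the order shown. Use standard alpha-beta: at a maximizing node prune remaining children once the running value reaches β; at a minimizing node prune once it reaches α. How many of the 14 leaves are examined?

B [α=-∞,β=+∞]: v=-18
C [α=-18,β=+∞]: v=-13
D [α=-13,β=+∞]: v=-2
E [α=-2,β=+∞]: v=-14 after child 1 ≤ α → α-cutoff, skip 3
Root [α=-∞,β=+∞]: v=-2
Leaves evaluated: 11 of 14.

11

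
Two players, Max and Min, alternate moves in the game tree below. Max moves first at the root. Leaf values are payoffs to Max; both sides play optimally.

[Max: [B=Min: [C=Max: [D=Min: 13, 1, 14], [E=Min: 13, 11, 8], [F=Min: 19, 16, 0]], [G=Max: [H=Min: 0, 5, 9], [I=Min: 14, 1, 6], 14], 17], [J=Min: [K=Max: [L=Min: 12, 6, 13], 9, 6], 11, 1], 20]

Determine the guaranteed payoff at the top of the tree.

D (Min): min(13, 1, 14) = 1
E (Min): min(13, 11, 8) = 8
F (Min): min(19, 16, 0) = 0
C (Max): max(1, 8, 0) = 8
H (Min): min(0, 5, 9) = 0
I (Min): min(14, 1, 6) = 1
G (Max): max(0, 1, 14) = 14
B (Min): min(8, 14, 17) = 8
L (Min): min(12, 6, 13) = 6
K (Max): max(6, 9, 6) = 9
J (Min): min(9, 11, 1) = 1
Root (Max): max(8, 1, 20) = 20

20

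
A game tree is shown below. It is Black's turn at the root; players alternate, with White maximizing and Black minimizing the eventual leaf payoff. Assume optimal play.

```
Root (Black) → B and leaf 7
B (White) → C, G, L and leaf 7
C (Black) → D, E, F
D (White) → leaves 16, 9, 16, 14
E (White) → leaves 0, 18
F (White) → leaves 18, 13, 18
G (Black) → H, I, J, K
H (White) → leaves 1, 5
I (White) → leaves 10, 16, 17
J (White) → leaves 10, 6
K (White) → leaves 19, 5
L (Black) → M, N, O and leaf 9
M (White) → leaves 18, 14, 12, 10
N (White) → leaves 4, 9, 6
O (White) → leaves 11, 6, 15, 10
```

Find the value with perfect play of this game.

7

D (White): max(16, 9, 16, 14) = 16
E (White): max(0, 18) = 18
F (White): max(18, 13, 18) = 18
C (Black): min(16, 18, 18) = 16
H (White): max(1, 5) = 5
I (White): max(10, 16, 17) = 17
J (White): max(10, 6) = 10
K (White): max(19, 5) = 19
G (Black): min(5, 17, 10, 19) = 5
M (White): max(18, 14, 12, 10) = 18
N (White): max(4, 9, 6) = 9
O (White): max(11, 6, 15, 10) = 15
L (Black): min(18, 9, 15, 9) = 9
B (White): max(16, 5, 9, 7) = 16
Root (Black): min(16, 7) = 7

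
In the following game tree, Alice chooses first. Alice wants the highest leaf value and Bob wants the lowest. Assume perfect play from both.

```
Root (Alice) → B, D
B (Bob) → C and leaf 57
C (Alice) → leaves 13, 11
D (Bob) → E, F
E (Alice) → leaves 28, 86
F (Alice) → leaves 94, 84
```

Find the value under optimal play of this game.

C (Alice): max(13, 11) = 13
B (Bob): min(13, 57) = 13
E (Alice): max(28, 86) = 86
F (Alice): max(94, 84) = 94
D (Bob): min(86, 94) = 86
Root (Alice): max(13, 86) = 86

86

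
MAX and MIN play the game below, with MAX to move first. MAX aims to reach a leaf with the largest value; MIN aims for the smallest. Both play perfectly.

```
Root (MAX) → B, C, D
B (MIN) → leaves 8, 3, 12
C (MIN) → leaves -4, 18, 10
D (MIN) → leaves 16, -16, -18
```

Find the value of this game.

3

B (MIN): min(8, 3, 12) = 3
C (MIN): min(-4, 18, 10) = -4
D (MIN): min(16, -16, -18) = -18
Root (MAX): max(3, -4, -18) = 3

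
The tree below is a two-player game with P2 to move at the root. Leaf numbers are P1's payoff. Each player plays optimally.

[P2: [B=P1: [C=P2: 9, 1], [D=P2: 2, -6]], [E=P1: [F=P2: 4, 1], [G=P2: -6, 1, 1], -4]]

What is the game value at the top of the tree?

1

C (P2): min(9, 1) = 1
D (P2): min(2, -6) = -6
B (P1): max(1, -6) = 1
F (P2): min(4, 1) = 1
G (P2): min(-6, 1, 1) = -6
E (P1): max(1, -6, -4) = 1
Root (P2): min(1, 1) = 1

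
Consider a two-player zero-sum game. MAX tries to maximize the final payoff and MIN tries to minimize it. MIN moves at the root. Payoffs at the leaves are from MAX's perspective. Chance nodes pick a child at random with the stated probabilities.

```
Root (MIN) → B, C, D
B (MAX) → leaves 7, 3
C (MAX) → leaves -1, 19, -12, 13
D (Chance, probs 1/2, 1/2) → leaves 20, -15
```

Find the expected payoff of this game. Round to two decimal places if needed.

2.5

B (MAX): max(7, 3) = 7
C (MAX): max(-1, 19, -12, 13) = 19
D (Chance): 1/2·20 + 1/2·-15 = 2.5
Root (MIN): min(7, 19, 2.5) = 2.5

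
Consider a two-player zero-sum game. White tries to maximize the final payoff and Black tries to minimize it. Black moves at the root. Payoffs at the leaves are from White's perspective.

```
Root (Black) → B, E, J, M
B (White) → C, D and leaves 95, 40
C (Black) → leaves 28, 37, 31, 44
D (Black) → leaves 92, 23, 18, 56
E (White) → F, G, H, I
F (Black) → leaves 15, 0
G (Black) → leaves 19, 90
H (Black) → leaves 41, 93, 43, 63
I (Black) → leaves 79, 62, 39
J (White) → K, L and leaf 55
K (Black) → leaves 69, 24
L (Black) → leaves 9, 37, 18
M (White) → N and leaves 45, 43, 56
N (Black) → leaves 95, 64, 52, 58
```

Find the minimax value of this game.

C (Black): min(28, 37, 31, 44) = 28
D (Black): min(92, 23, 18, 56) = 18
B (White): max(28, 18, 95, 40) = 95
F (Black): min(15, 0) = 0
G (Black): min(19, 90) = 19
H (Black): min(41, 93, 43, 63) = 41
I (Black): min(79, 62, 39) = 39
E (White): max(0, 19, 41, 39) = 41
K (Black): min(69, 24) = 24
L (Black): min(9, 37, 18) = 9
J (White): max(24, 9, 55) = 55
N (Black): min(95, 64, 52, 58) = 52
M (White): max(52, 45, 43, 56) = 56
Root (Black): min(95, 41, 55, 56) = 41

41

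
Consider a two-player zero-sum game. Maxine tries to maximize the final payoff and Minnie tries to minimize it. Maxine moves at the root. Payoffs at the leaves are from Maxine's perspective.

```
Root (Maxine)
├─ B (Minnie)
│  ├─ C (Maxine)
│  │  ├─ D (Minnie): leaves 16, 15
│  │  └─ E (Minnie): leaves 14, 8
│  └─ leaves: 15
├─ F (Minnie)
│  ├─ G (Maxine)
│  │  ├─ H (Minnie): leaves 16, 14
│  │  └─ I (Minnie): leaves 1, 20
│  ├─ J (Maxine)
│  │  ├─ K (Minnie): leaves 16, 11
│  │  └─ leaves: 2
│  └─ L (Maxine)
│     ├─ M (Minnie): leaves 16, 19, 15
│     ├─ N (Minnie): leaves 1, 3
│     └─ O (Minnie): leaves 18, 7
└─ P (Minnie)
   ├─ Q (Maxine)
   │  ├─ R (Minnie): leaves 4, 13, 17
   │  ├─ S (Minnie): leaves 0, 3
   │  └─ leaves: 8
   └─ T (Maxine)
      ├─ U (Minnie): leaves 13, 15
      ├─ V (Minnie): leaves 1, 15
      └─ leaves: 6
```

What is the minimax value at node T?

U: min(13, 15) = 13
V: min(1, 15) = 1
T: max(13, 1, 6) = 13

13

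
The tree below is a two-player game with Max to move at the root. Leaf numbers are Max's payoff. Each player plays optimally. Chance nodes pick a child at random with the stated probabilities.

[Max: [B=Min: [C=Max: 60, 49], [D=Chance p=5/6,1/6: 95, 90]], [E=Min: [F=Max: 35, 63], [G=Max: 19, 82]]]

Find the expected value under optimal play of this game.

63

C (Max): max(60, 49) = 60
D (Chance): 5/6·95 + 1/6·90 = 94.17
B (Min): min(60, 94.17) = 60
F (Max): max(35, 63) = 63
G (Max): max(19, 82) = 82
E (Min): min(63, 82) = 63
Root (Max): max(60, 63) = 63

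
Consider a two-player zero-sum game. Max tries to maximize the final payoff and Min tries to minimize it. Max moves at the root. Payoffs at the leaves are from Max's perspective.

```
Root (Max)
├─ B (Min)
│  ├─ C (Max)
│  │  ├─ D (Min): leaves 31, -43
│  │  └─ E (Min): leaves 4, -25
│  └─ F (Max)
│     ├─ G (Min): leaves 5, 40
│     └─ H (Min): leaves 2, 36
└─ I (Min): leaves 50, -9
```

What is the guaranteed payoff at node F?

G: min(5, 40) = 5
H: min(2, 36) = 2
F: max(5, 2) = 5

5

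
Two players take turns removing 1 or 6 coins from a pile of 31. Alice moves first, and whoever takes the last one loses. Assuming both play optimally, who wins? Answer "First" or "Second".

Positions where the player to move wins (W) vs loses (L):
i:   0  1  2  3  4  5  6  7  8  9 10 11 12 13 14 15 16 17 18 19 20 21 22 23 24 25 26 27 28 29 30 31
     W  L  W  L  W  L  W  W  L  W  L  W  L  W  W  L  W  L  W  L  W  W  L  W  L  W  L  W  W  L  W  L
Position 31 is L, so the second player wins.

Second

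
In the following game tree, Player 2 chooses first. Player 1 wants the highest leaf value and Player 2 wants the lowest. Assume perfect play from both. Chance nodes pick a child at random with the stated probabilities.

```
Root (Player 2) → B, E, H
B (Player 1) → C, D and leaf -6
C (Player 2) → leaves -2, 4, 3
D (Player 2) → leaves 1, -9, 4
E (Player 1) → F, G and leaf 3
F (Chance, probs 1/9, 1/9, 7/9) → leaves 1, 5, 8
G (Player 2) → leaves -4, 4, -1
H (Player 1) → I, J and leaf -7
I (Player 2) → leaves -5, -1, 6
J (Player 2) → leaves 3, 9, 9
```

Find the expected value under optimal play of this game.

-2

C (Player 2): min(-2, 4, 3) = -2
D (Player 2): min(1, -9, 4) = -9
B (Player 1): max(-2, -9, -6) = -2
F (Chance): 1/9·1 + 1/9·5 + 7/9·8 = 6.89
G (Player 2): min(-4, 4, -1) = -4
E (Player 1): max(6.89, -4, 3) = 6.89
I (Player 2): min(-5, -1, 6) = -5
J (Player 2): min(3, 9, 9) = 3
H (Player 1): max(-5, 3, -7) = 3
Root (Player 2): min(-2, 6.89, 3) = -2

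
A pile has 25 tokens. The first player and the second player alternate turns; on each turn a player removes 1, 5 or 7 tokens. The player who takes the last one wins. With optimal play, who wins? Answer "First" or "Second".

First

W/L table (W = player to move can force a win):
i:   0  1  2  3  4  5  6  7  8  9 10 11 12 13 14 15 16 17 18 19 20 21 22 23 24 25
     L  W  L  W  L  W  L  W  L  W  L  W  L  W  L  W  L  W  L  W  L  W  L  W  L  W
Position 25 is W, so the first player wins.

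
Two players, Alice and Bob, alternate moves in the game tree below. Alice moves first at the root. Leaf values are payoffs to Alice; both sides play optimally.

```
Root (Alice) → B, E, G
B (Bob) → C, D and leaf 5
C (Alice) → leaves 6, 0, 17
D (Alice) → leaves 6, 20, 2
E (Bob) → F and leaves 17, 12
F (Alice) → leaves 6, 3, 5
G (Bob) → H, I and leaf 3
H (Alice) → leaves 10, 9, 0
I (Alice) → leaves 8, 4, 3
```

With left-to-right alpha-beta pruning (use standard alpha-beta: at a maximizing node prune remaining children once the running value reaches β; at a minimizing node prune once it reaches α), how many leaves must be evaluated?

18

C [α=-∞,β=+∞]: v=17
D [α=-∞,β=17]: v=20 after child 2 ≥ β → β-cutoff, skip 1
B [α=-∞,β=+∞]: v=5
F [α=5,β=+∞]: v=6
E [α=5,β=+∞]: v=6
H [α=6,β=+∞]: v=10
I [α=6,β=10]: v=8
G [α=6,β=+∞]: v=3
Root [α=-∞,β=+∞]: v=6
Leaves evaluated: 18 of 19.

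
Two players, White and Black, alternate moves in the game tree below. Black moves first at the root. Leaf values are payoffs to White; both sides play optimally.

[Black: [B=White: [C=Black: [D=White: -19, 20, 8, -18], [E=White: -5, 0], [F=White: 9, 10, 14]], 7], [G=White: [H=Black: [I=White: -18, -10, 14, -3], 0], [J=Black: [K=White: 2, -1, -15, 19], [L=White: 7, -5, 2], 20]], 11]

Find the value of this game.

D (White): max(-19, 20, 8, -18) = 20
E (White): max(-5, 0) = 0
F (White): max(9, 10, 14) = 14
C (Black): min(20, 0, 14) = 0
B (White): max(0, 7) = 7
I (White): max(-18, -10, 14, -3) = 14
H (Black): min(14, 0) = 0
K (White): max(2, -1, -15, 19) = 19
L (White): max(7, -5, 2) = 7
J (Black): min(19, 7, 20) = 7
G (White): max(0, 7) = 7
Root (Black): min(7, 7, 11) = 7

7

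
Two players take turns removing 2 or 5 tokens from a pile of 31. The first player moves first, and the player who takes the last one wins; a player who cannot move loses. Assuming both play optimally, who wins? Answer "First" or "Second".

i:   0  1  2  3  4  5  6  7  8  9 10 11 12 13 14 15 16 17 18 19 20 21 22 23 24 25 26 27 28 29 30 31
     L  L  W  W  L  W  W  L  L  W  W  L  W  W  L  L  W  W  L  W  W  L  L  W  W  L  W  W  L  L  W  W
Position 31 is W, so the first player wins.

First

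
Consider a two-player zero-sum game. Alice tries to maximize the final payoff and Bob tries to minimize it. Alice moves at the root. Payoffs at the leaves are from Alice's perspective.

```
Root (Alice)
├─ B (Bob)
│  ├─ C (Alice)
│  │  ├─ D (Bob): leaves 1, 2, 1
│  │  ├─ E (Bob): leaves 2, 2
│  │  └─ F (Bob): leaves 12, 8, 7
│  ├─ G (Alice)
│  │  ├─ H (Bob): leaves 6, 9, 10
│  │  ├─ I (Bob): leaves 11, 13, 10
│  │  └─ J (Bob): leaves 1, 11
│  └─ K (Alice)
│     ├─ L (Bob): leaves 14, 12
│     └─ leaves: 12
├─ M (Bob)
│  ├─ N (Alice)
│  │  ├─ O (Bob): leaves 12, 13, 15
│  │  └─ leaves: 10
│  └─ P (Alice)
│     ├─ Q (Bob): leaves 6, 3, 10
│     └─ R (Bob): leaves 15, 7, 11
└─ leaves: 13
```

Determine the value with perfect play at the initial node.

13

D (Bob): min(1, 2, 1) = 1
E (Bob): min(2, 2) = 2
F (Bob): min(12, 8, 7) = 7
C (Alice): max(1, 2, 7) = 7
H (Bob): min(6, 9, 10) = 6
I (Bob): min(11, 13, 10) = 10
J (Bob): min(1, 11) = 1
G (Alice): max(6, 10, 1) = 10
L (Bob): min(14, 12) = 12
K (Alice): max(12, 12) = 12
B (Bob): min(7, 10, 12) = 7
O (Bob): min(12, 13, 15) = 12
N (Alice): max(12, 10) = 12
Q (Bob): min(6, 3, 10) = 3
R (Bob): min(15, 7, 11) = 7
P (Alice): max(3, 7) = 7
M (Bob): min(12, 7) = 7
Root (Alice): max(7, 7, 13) = 13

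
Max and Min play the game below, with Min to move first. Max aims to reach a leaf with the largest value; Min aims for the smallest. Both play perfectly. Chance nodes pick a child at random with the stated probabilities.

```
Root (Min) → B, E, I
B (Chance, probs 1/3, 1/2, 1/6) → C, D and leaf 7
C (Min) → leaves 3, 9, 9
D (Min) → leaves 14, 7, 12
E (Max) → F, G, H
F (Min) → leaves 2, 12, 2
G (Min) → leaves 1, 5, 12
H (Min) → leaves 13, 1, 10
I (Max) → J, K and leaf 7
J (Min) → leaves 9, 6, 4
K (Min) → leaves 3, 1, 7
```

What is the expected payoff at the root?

C (Min): min(3, 9, 9) = 3
D (Min): min(14, 7, 12) = 7
B (Chance): 1/3·3 + 1/2·7 + 1/6·7 = 5.67
F (Min): min(2, 12, 2) = 2
G (Min): min(1, 5, 12) = 1
H (Min): min(13, 1, 10) = 1
E (Max): max(2, 1, 1) = 2
J (Min): min(9, 6, 4) = 4
K (Min): min(3, 1, 7) = 1
I (Max): max(4, 1, 7) = 7
Root (Min): min(5.67, 2, 7) = 2

2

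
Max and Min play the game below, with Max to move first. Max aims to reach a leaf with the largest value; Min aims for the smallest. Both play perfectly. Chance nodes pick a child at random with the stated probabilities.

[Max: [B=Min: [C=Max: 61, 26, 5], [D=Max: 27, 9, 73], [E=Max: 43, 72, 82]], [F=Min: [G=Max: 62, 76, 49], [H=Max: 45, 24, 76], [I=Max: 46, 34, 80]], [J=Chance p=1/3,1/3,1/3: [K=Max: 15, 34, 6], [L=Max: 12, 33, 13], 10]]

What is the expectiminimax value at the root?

C (Max): max(61, 26, 5) = 61
D (Max): max(27, 9, 73) = 73
E (Max): max(43, 72, 82) = 82
B (Min): min(61, 73, 82) = 61
G (Max): max(62, 76, 49) = 76
H (Max): max(45, 24, 76) = 76
I (Max): max(46, 34, 80) = 80
F (Min): min(76, 76, 80) = 76
K (Max): max(15, 34, 6) = 34
L (Max): max(12, 33, 13) = 33
J (Chance): 1/3·34 + 1/3·33 + 1/3·10 = 25.67
Root (Max): max(61, 76, 25.67) = 76

76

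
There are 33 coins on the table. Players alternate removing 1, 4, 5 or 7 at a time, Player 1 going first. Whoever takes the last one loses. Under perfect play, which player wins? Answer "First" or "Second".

W/L table (W = player to move can force a win):
i:   0  1  2  3  4  5  6  7  8  9 10 11 12 13 14 15 16 17 18 19 20 21 22 23 24 25 26 27 28 29 30 31 32 33
     W  L  W  L  W  W  W  W  W  L  W  L  W  W  W  W  W  L  W  L  W  W  W  W  W  L  W  L  W  W  W  W  W  L
Position 33 is L, so the second player wins.

Second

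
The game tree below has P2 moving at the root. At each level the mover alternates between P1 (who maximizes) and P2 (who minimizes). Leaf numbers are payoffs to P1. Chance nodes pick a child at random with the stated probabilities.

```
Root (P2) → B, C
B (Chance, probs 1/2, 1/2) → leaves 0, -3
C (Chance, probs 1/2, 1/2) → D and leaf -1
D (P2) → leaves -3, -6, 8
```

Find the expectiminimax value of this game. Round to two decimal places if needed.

-3.5

B (Chance): 1/2·0 + 1/2·-3 = -1.5
D (P2): min(-3, -6, 8) = -6
C (Chance): 1/2·-6 + 1/2·-1 = -3.5
Root (P2): min(-1.5, -3.5) = -3.5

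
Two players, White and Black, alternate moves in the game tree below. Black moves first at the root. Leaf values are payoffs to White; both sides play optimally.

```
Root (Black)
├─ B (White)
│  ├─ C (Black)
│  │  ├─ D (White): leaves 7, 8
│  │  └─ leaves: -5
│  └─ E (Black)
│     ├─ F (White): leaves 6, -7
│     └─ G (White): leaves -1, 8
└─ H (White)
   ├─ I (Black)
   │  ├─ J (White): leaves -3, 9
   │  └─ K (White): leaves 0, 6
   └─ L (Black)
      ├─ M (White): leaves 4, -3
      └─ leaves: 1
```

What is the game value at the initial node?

D (White): max(7, 8) = 8
C (Black): min(8, -5) = -5
F (White): max(6, -7) = 6
G (White): max(-1, 8) = 8
E (Black): min(6, 8) = 6
B (White): max(-5, 6) = 6
J (White): max(-3, 9) = 9
K (White): max(0, 6) = 6
I (Black): min(9, 6) = 6
M (White): max(4, -3) = 4
L (Black): min(4, 1) = 1
H (White): max(6, 1) = 6
Root (Black): min(6, 6) = 6

6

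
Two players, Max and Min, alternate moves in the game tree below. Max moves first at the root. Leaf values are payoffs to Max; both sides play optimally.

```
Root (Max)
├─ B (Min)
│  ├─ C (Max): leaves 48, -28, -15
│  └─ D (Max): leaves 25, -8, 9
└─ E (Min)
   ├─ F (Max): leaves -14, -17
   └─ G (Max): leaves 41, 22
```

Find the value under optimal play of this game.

C (Max): max(48, -28, -15) = 48
D (Max): max(25, -8, 9) = 25
B (Min): min(48, 25) = 25
F (Max): max(-14, -17) = -14
G (Max): max(41, 22) = 41
E (Min): min(-14, 41) = -14
Root (Max): max(25, -14) = 25

25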